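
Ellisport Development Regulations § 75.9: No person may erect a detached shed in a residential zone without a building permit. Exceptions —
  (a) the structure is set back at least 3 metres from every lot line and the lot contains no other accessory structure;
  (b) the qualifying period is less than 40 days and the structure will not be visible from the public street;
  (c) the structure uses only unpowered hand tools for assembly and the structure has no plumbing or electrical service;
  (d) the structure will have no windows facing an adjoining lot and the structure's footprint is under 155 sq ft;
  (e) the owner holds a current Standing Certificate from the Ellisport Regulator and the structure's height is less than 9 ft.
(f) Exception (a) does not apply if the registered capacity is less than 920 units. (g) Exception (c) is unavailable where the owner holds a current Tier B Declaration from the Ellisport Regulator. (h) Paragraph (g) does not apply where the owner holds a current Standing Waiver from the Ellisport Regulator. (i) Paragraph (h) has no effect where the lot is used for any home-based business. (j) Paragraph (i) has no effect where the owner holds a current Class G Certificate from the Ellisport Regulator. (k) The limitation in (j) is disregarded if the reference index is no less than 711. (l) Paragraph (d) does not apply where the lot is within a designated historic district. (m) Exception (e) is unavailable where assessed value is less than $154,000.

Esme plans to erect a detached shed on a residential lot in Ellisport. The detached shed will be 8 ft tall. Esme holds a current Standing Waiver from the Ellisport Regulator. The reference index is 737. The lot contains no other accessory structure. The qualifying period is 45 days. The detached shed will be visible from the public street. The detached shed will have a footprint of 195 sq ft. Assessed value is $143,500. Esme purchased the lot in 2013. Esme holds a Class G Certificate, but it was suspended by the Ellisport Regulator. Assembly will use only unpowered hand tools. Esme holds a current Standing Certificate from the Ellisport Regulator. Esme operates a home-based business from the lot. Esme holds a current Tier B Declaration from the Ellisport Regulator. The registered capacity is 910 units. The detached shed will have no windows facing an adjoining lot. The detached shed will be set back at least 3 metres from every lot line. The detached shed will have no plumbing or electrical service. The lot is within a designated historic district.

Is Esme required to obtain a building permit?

Exception (a): the setback is at least 3 m on every side; the lot has no other accessory structure — every condition holds. But: (f) operates against (a): the registered capacity is 910 units, less than the 920 units limit. (a) is therefore removed.
Exception (b) fails — the qualifying period is 45 days, not less than 40 days.
Exception (c)'s conditions are all satisfied: assembly uses only hand tools; there is no plumbing or electrical service. However, paragraphs (g)–(k) must be considered: (g) operates — a current Tier B Declaration is held. (h) applies (a current Standing Waiver is held), but is displaced by (i): (i) operates against (h): a home-based business operates on the lot. (j), which would lift (i), is not engaged — there is no Class G Certificate in force. (c) is therefore removed.
Exception (d) requires that the structure's footprint is under 155 sq ft; but the structure's footprint is 195 sq ft, not under 155 sq ft, so (d) is unavailable.
Exception (e) is satisfied on its face — a current Standing Certificate is held; the structure's height is 8 ft, less than the 9 ft limit. Turning to paragraph (m): (m) is triggered — assessed value is $143,500, less than the $154,000 limit. So (e) is unavailable.
Every exception is unavailable, so the rule governs.

Yes — Esme must obtain a building permit.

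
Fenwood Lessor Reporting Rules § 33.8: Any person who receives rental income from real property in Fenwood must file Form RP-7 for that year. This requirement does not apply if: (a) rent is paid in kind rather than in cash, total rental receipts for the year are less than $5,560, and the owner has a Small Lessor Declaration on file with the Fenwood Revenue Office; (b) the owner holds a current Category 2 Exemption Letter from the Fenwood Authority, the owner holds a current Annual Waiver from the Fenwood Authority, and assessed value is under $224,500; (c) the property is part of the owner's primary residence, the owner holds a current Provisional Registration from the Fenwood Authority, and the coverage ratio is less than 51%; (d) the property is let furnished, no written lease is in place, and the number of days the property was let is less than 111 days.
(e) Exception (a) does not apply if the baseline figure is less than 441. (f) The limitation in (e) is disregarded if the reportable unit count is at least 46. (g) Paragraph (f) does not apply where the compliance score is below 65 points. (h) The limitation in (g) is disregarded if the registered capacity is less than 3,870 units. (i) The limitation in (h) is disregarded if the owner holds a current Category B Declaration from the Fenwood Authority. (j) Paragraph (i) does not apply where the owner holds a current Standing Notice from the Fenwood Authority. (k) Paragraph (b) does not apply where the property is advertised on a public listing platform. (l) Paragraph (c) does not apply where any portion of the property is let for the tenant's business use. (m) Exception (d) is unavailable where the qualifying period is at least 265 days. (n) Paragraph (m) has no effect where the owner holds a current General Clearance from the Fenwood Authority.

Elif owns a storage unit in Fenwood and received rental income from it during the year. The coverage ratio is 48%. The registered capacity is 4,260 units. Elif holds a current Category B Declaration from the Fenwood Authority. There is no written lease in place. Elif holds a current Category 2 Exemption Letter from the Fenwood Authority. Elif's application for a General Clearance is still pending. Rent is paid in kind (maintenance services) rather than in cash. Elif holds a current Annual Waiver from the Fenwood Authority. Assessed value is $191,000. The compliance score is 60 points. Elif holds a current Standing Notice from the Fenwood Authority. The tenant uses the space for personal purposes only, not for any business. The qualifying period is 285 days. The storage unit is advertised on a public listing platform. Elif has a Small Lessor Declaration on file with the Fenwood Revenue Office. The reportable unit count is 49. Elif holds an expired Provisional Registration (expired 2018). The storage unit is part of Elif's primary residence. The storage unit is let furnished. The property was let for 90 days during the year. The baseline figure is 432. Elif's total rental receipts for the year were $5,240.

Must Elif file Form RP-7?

Yes — Elif must file Form RP-7.

Exception (a) is satisfied on its face — rent is paid in kind; total rental receipts for the year are $5,240, less than the $5,560 limit; a Small Lessor Declaration is on file. Turning to paragraphs (e)–(j): (e) applies — the baseline figure is 432, less than the 441 limit. (f) would limit (e) — the reportable unit count is 49, meeting the 46 threshold — but (g) sets (f) aside: (g) operates — the compliance score is 60 points, below the 65 points limit. (h) is inapplicable (the registered capacity is 4,260 units, not less than 3,870 units), so (g) stands. Exception (a) does not apply.
Exception (b) is satisfied on its face — a current Category 2 Exemption Letter is held; a current Annual Waiver is held; assessed value is $191,000, under the $224,500 limit. However, paragraph (k) must be considered: (k) applies — the property is publicly advertised. So (b) is unavailable.
Exception (c) fails — there is no Provisional Registration in force.
Exception (d): the property is let furnished; there is no written lease; the number of days the property was let is 90 days, less than the 111 days limit — every condition holds. But: (m) operates against (d): the qualifying period is 285 days, meeting the 265 days threshold. (n), which would lift (m), is not engaged — no current General Clearance is held. (d) is therefore removed.
No exception is made out. Elif falls within the general rule.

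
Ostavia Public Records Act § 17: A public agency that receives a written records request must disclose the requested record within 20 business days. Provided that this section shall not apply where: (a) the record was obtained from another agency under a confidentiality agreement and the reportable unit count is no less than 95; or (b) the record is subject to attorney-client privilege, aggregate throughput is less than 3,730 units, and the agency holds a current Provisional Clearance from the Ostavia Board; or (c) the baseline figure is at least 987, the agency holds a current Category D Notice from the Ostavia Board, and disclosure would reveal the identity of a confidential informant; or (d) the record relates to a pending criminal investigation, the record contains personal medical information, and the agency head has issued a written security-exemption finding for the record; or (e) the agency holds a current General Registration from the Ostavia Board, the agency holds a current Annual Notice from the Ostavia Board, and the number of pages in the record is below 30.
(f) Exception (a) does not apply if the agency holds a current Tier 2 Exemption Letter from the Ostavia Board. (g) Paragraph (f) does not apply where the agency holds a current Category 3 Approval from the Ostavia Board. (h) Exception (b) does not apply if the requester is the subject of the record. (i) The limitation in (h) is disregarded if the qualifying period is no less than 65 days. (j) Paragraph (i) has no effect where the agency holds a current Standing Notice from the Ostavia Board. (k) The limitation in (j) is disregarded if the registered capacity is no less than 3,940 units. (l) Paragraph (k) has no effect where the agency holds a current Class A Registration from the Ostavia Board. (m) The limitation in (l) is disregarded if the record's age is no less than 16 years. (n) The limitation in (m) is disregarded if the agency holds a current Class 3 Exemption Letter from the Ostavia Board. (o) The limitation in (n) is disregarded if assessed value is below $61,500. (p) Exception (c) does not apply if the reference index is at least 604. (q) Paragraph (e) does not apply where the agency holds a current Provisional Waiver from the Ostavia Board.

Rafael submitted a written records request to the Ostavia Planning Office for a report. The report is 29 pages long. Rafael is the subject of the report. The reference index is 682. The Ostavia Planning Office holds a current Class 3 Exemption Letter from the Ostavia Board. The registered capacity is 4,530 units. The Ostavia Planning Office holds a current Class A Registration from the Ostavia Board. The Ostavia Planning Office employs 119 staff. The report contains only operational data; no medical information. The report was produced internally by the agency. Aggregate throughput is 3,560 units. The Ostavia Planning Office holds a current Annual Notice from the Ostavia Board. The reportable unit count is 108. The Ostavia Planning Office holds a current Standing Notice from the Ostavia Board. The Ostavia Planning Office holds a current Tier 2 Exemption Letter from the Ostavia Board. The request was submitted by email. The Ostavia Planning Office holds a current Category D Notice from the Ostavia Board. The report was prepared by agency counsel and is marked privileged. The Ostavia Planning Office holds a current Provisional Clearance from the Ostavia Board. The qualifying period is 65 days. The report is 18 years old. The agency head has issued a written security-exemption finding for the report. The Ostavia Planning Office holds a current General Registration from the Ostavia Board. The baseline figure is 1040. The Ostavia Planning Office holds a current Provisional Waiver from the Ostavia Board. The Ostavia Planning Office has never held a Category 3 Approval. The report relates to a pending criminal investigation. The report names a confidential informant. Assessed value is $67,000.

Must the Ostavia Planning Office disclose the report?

Exception (a) requires that the record was obtained from another agency under a confidentiality agreement; but the report was produced internally, so (a) is unavailable.
Exception (b) is satisfied on its face — the report is privileged; aggregate throughput is 3,560 units, less than the 3,730 units limit; a current Provisional Clearance is held. However, paragraphs (h)–(o) must be considered: (h) operates against (b): Rafael is the subject of the report. (i) operates (the qualifying period is 65 days, meeting the 65 days threshold), but is displaced by (j): (j) operates against (i): a current Standing Notice is held. (k) is engaged (the registered capacity is 4,530 units, meeting the 3,940 units threshold), but yields to (l): (l) operates — a current Class A Registration is held. (m) applies (the record's age is 18 years, meeting the 16 years threshold), but is set aside by (n): (n) operates against (m): a current Class 3 Exemption Letter is held. (o) is not engaged (assessed value is $67,000, not below $61,500), so (n) stands. Exception (b) does not apply.
Exception (c): the baseline figure is 1,040, meeting the 987 threshold; a current Category D Notice is held; the report names a confidential informant — every condition holds. However, paragraph (p) must be considered: (p) is engaged — the reference index is 682, meeting the 604 threshold. So (c) is unavailable.
Exception (d) does not apply: the report contains only operational data.
All of (e)'s requirements are met (a current General Registration is held; a current Annual Notice is held; the number of pages in the record is 29, below the 30 limit). Turning to paragraph (q): (q) applies — a current Provisional Waiver is held. (e) is therefore removed.
None of the exceptions is available; § 17 applies in full.

Yes — the Ostavia Planning Office must disclose the report.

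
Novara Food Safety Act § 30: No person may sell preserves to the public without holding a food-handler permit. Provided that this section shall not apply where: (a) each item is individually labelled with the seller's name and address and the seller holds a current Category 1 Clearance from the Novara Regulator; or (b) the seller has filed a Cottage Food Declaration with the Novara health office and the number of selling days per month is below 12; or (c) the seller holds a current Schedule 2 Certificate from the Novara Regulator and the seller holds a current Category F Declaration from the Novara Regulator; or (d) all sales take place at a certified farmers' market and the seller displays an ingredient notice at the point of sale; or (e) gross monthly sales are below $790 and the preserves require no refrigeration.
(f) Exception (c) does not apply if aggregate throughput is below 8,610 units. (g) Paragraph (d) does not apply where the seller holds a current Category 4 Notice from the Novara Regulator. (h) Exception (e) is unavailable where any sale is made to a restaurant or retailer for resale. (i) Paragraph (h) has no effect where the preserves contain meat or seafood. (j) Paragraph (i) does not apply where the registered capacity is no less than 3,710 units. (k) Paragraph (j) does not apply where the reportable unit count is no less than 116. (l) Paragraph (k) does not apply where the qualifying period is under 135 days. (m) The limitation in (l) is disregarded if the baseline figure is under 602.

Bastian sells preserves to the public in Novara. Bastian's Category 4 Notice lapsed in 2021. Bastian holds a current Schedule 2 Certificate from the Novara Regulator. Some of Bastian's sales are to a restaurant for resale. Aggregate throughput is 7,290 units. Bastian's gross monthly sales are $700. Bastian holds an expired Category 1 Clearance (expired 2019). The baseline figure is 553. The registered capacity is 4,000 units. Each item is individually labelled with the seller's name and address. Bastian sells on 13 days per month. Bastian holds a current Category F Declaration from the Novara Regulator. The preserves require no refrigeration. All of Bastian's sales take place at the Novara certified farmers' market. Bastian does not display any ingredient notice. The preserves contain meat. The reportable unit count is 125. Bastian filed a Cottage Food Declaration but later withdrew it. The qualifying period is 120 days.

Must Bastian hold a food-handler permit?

Exception (a) requires that the seller holds a current Category 1 Clearance from the Novara Regulator; but no current Category 1 Clearance is held, so (a) is unavailable.
Exception (b) fails — the Cottage Food Declaration was withdrawn.
Exception (c): a current Schedule 2 Certificate is held; a current Category F Declaration is held — every condition holds. Turning to paragraph (f): (f) is engaged — aggregate throughput is 7,290 units, below the 8,610 units limit. So (c) is unavailable.
Exception (d) does not apply: no ingredient notice is displayed.
All of (e)'s requirements are met (gross monthly sales are $700, below the $790 limit; the preserves are shelf-stable). As to paragraphs (h)–(m): (h) applies (some sales are to a restaurant for resale), but is set aside by (i): (i) operates against (h): the preserves contain meat. (j) is triggered (the registered capacity is 4,000 units, meeting the 3,710 units threshold), but is itself disapplied by (k): (k) is triggered — the reportable unit count is 125, meeting the 116 threshold. (l) would limit (k) — the qualifying period is 120 days, under the 135 days limit — but (m) sets (l) aside: (m) operates against (l): the baseline figure is 553, under the 602 limit. Exception (e) stands.

No — exception (e) applies; Bastian is not required to hold a food-handler permit.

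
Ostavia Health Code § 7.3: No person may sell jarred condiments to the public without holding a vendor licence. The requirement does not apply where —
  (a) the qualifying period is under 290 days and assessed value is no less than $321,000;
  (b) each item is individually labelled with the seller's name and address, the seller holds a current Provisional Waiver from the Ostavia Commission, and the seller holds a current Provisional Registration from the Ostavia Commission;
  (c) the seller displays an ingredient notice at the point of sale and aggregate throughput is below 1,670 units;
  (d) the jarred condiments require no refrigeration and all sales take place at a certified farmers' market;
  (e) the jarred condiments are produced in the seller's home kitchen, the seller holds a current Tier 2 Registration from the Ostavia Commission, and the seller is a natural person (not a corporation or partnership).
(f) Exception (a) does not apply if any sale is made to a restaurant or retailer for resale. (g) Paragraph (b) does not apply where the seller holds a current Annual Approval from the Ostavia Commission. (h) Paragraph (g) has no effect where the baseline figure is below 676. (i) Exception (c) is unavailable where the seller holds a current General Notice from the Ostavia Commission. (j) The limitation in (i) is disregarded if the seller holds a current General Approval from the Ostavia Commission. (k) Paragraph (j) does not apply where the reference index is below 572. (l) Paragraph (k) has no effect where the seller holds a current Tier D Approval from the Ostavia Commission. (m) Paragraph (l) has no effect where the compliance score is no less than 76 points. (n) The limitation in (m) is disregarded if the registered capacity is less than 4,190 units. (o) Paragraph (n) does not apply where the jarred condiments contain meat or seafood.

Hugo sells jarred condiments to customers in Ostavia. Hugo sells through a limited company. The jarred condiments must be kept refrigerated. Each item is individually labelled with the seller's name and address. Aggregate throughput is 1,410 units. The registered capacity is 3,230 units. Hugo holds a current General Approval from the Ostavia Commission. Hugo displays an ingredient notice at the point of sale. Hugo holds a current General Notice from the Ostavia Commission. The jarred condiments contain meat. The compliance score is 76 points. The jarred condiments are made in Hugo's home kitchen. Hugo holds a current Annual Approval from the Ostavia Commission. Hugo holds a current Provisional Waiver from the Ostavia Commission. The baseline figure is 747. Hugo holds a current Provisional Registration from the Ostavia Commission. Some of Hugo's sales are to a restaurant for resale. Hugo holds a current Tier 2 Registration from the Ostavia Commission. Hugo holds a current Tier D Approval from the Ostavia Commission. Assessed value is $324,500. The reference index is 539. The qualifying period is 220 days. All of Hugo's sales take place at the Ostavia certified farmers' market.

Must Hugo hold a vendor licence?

Yes — Hugo must hold a vendor licence.

Exception (a) is satisfied on its face — the qualifying period is 220 days, under the 290 days limit; assessed value is $324,500, meeting the $321,000 threshold. However, paragraph (f) must be considered: (f) operates against (a): some sales are to a restaurant for resale. (a) is therefore removed.
All of (b)'s requirements are met (items are individually labelled; a current Provisional Waiver is held; a current Provisional Registration is held). But applying paragraphs (g)–(h): (g) applies — a current Annual Approval is held. (h) does not operate here (the baseline figure is 747, not below 676), so (g) stands. (b) is therefore removed.
Exception (c)'s conditions are all satisfied: an ingredient notice is displayed; aggregate throughput is 1,410 units, below the 1,670 units limit. Turning to paragraphs (i)–(o): (i) operates against (c): a current General Notice is held. (j) is triggered (a current General Approval is held), but is overridden by (k): (k) applies — the reference index is 539, below the 572 limit. (l) would limit (k) — a current Tier D Approval is held — but (m) sets (l) aside: (m) operates against (l): the compliance score is 76 points, meeting the 76 points threshold. (n) is engaged (the registered capacity is 3,230 units, less than the 4,190 units limit), but is displaced by (o): (o) operates against (n): the jarred condiments contain meat. So (c) is unavailable.
Exception (d) fails — the jarred condiments require refrigeration.
Exception (e) does not apply: the seller operates through a limited company.
Every exception is unavailable, so the rule governs.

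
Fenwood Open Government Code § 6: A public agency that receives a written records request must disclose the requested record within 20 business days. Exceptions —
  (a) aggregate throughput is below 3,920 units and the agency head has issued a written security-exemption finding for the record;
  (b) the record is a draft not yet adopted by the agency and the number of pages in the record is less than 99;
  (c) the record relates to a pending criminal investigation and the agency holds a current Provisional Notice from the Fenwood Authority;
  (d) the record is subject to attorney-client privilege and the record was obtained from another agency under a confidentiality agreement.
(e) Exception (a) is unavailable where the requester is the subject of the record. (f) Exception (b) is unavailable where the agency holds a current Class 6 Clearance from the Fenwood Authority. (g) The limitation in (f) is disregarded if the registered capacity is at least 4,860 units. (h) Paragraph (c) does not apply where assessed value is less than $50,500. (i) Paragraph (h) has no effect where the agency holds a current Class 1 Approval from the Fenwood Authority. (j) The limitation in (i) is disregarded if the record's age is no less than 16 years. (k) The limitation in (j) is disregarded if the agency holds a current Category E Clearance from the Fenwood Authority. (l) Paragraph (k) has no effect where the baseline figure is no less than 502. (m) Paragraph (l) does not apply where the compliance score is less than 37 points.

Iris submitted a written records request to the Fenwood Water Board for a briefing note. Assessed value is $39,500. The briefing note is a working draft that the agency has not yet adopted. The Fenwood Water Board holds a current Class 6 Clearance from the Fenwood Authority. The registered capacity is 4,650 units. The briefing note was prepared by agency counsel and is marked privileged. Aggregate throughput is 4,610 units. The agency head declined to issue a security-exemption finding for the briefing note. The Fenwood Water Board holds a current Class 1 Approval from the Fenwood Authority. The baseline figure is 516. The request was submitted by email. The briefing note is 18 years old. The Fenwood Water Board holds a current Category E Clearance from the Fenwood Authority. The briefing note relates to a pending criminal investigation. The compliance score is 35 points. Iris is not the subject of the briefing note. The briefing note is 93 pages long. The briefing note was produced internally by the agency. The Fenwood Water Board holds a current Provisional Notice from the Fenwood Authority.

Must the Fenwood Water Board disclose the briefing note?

Exception (a) requires that aggregate throughput is below 3,920 units; but aggregate throughput is 4,610 units, not below 3,920 units, so (a) is unavailable.
Exception (b) is satisfied on its face — the briefing note is an unadopted draft; the number of pages in the record is 93, less than the 99 limit. But applying paragraphs (f)–(g): (f) operates against (b): a current Class 6 Clearance is held. (g), which would lift (f), is not engaged — the registered capacity is 4,650 units, short of 4,860 units. Exception (b) does not apply.
Exception (c) is satisfied on its face — the briefing note relates to a pending investigation; a current Provisional Notice is held. Considering the limiting provisions: (h) applies (assessed value is $39,500, less than the $50,500 limit), but is itself disapplied by (i): (i) operates against (h): a current Class 1 Approval is held. (j) would limit (i) — the record's age is 18 years, meeting the 16 years threshold — but (k) sets (j) aside: (k) is triggered — a current Category E Clearance is held. (l) would limit (k) — the baseline figure is 516, meeting the 502 threshold — but (m) sets (l) aside: (m) operates against (l): the compliance score is 35 points, less than the 37 points limit. (c) remains available.
Exception (d) does not apply: the briefing note was produced internally.

No — exception (c) applies; the Fenwood Water Board is not required to disclose the briefing note.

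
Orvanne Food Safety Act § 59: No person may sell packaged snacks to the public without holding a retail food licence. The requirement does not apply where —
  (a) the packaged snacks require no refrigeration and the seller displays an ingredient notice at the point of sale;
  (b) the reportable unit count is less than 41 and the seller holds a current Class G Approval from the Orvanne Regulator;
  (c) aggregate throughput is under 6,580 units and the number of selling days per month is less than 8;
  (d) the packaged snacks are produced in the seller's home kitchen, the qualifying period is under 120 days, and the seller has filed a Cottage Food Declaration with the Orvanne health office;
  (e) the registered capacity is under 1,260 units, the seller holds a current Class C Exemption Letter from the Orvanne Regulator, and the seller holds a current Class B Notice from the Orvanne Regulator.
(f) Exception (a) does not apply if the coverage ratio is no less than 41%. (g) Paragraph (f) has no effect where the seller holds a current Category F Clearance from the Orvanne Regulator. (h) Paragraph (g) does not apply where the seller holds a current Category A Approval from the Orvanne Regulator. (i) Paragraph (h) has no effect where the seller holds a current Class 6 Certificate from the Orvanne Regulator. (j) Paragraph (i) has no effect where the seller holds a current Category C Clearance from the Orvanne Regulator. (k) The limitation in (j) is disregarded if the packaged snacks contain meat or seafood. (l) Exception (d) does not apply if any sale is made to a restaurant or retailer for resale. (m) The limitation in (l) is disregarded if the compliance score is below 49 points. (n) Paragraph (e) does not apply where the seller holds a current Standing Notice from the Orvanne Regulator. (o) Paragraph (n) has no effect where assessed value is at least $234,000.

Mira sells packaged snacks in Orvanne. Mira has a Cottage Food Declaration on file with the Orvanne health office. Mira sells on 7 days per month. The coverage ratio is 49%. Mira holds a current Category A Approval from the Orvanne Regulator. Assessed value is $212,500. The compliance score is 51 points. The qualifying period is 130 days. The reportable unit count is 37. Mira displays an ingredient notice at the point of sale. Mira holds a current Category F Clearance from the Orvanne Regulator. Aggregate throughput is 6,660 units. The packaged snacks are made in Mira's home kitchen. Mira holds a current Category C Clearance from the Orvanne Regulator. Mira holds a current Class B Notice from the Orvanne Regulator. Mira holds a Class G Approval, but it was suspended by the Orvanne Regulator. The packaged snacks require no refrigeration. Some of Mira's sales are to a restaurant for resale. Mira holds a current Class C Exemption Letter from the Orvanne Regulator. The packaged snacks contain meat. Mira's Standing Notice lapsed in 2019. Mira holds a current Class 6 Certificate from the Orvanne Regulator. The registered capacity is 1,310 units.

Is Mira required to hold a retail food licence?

No — exception (a) applies; Mira is not required to hold a retail food licence.

Exception (a) is satisfied on its face — the packaged snacks are shelf-stable; an ingredient notice is displayed. As to paragraphs (f)–(k): (f) is triggered (the coverage ratio is 49%, meeting the 41% threshold), but is overridden by (g): (g) operates against (f): a current Category F Clearance is held. (h) is triggered (a current Category A Approval is held), but is itself disapplied by (i): (i) is engaged — a current Class 6 Certificate is held. (j) would limit (i) — a current Category C Clearance is held — but (k) sets (j) aside: (k) operates against (j): the packaged snacks contain meat. Exception (a) stands.
Exception (b) fails — no current Class G Approval is held.
Exception (c) fails — aggregate throughput is 6,660 units, not under 6,580 units.
Exception (d) fails — the qualifying period is 130 days, not under 120 days.
Exception (e) does not apply: the registered capacity is 1,310 units, not under 1,260 units.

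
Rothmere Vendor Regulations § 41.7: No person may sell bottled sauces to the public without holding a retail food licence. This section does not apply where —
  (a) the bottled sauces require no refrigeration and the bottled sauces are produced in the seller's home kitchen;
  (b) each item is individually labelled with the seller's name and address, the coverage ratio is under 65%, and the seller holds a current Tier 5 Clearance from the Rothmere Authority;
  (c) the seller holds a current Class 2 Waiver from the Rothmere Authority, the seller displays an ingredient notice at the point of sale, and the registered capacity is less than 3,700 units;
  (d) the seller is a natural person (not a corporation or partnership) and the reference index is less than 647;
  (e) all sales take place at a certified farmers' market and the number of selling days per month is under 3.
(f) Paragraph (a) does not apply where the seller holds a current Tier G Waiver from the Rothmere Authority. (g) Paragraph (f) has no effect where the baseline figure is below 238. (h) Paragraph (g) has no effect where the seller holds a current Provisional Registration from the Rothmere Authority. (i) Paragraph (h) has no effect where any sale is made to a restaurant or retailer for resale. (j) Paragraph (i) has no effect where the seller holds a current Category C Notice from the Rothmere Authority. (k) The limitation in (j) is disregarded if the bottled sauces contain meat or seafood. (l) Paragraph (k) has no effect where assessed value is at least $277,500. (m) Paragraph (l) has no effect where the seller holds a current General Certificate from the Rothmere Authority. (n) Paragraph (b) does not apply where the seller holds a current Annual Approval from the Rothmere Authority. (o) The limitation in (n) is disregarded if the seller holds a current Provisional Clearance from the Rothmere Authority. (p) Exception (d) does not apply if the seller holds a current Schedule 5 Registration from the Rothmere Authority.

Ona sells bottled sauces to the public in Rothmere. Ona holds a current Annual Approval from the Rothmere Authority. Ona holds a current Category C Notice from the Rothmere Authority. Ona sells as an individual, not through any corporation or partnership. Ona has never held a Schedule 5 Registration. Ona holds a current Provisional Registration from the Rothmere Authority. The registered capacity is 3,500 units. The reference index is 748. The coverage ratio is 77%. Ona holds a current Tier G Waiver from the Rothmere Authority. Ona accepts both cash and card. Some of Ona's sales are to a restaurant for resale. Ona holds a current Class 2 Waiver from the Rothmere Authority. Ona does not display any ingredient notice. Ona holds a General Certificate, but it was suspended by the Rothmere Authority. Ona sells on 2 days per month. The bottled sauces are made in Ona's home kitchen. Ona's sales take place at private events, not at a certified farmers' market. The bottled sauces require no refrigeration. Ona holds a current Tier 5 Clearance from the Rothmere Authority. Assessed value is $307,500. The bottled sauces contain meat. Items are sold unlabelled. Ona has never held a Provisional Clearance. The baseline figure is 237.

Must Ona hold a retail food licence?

Yes — Ona must hold a retail food licence.

Exception (a): the bottled sauces are shelf-stable; the bottled sauces are home-kitchen produced — every condition holds. But applying paragraphs (f)–(m): (f) is triggered — a current Tier G Waiver is held. (g) would limit (f) — the baseline figure is 237, below the 238 limit — but (h) sets (g) aside: (h) is triggered — a current Provisional Registration is held. (i) would limit (h) — some sales are to a restaurant for resale — but (j) sets (i) aside: (j) operates against (i): a current Category C Notice is held. (k) would limit (j) — the bottled sauces contain meat — but (l) sets (k) aside: (l) operates against (k): assessed value is $307,500, meeting the $277,500 threshold. (m), which would lift (l), is not engaged — the General Certificate is not current. So (a) is unavailable.
Exception (b) requires that each item is individually labelled with the seller's name and address; but items are sold unlabelled, so (b) is unavailable.
Exception (c) requires that the seller displays an ingredient notice at the point of sale; but no ingredient notice is displayed, so (c) is unavailable.
Exception (d) does not apply: the reference index is 748, not less than 647.
Exception (e) does not apply: sales are at private events, not a certified farmers' market.
No exception applies. The general rule governs.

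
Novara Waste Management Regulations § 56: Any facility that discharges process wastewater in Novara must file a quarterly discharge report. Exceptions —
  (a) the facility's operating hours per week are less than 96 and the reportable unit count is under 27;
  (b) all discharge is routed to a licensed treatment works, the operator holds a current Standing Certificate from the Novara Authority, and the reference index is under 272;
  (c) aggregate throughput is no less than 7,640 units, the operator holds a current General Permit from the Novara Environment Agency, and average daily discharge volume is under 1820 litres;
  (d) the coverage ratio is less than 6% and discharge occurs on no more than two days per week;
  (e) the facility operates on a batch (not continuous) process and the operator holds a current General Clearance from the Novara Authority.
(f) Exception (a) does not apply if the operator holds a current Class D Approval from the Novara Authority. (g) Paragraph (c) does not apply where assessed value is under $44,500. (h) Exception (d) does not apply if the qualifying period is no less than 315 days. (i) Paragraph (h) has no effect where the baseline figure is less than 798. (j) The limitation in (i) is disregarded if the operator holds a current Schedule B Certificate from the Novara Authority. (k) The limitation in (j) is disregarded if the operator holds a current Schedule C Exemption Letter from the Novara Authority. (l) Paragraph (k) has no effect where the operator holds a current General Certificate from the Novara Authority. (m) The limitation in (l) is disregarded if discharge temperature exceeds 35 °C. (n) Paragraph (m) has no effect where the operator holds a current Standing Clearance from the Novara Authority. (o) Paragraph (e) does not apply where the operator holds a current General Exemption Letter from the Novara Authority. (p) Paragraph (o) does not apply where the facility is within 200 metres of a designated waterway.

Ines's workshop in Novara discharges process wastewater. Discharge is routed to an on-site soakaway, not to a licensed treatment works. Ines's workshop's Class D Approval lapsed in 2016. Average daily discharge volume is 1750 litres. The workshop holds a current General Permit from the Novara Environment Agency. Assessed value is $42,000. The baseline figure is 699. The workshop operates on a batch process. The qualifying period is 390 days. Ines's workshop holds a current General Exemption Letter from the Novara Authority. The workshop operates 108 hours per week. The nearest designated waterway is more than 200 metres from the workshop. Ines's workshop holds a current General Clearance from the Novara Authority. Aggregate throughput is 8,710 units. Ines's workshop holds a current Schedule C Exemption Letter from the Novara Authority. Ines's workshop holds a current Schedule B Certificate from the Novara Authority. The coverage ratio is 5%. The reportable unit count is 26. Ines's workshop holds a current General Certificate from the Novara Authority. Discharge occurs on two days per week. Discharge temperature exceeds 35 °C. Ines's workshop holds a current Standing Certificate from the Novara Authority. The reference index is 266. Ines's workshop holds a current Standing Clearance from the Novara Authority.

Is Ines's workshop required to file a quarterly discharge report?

Yes — Ines's workshop must file a quarterly discharge report.

Exception (a) requires that the facility's operating hours per week are less than 96; but the facility's operating hours per week are 108, not less than 96, so (a) is unavailable.
Exception (b) does not apply: discharge is not routed to a licensed treatment works.
Exception (c): aggregate throughput is 8,710 units, meeting the 7,640 units threshold; a current General Permit is held; average daily discharge volume is 1750 litres, under the 1820 litres limit — every condition holds. But applying paragraph (g): (g) operates against (c): assessed value is $42,000, under the $44,500 limit. So (c) is unavailable.
Exception (d): the coverage ratio is 5%, less than the 6% limit; discharge occurs on no more than two days per week — every condition holds. Turning to paragraphs (h)–(n): (h) is engaged — the qualifying period is 390 days, meeting the 315 days threshold. (i) would limit (h) — the baseline figure is 699, less than the 798 limit — but (j) sets (i) aside: (j) operates against (i): a current Schedule B Certificate is held. (k) is engaged (a current Schedule C Exemption Letter is held), but is set aside by (l): (l) operates against (k): a current General Certificate is held. (m) operates (discharge temperature exceeds 35 °C), but is set aside by (n): (n) is engaged — a current Standing Clearance is held. (d) is therefore removed.
All of (e)'s requirements are met (the facility operates on a batch process; a current General Clearance is held). But: (o) applies — a current General Exemption Letter is held. (p) is inapplicable (the workshop is more than 200 m from any designated waterway), so (o) stands. (e) is therefore removed.
None of the exceptions is available; § 56 applies in full.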